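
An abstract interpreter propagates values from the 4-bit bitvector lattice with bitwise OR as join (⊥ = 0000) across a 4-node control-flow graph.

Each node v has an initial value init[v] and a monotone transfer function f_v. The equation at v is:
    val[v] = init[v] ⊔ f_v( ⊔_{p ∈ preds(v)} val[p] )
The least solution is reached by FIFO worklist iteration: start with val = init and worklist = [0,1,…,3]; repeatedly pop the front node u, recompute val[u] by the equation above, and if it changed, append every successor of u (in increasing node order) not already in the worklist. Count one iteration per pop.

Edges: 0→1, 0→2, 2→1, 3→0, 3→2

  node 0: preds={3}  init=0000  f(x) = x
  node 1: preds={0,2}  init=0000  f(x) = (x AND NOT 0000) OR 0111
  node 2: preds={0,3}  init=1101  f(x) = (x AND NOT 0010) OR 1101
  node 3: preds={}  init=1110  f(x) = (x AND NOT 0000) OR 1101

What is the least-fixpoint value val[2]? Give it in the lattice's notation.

1101

Trace (7 dequeues):
  [1] u=0 | in 1110 | out 1110 | prev 0000 | push {}
  [2] u=1 | in 1111 | out 1111 | prev 0000 | push {}
  [3] u=2 | in 1110 | out 1101 | ==
  [4] u=3 | in 0000 | out 1111 | prev 1110 | push {0,2}
  [5] u=0 | in 1111 | out 1111 | prev 1110 | push {1}
  [6] u=2 | in 1111 | out 1101 | ==
  [7] u=1 | in 1111 | out 1111 | ==

Converged values:
  [0] 1111
  [1] 1111
  [2] 1101
  [3] 1111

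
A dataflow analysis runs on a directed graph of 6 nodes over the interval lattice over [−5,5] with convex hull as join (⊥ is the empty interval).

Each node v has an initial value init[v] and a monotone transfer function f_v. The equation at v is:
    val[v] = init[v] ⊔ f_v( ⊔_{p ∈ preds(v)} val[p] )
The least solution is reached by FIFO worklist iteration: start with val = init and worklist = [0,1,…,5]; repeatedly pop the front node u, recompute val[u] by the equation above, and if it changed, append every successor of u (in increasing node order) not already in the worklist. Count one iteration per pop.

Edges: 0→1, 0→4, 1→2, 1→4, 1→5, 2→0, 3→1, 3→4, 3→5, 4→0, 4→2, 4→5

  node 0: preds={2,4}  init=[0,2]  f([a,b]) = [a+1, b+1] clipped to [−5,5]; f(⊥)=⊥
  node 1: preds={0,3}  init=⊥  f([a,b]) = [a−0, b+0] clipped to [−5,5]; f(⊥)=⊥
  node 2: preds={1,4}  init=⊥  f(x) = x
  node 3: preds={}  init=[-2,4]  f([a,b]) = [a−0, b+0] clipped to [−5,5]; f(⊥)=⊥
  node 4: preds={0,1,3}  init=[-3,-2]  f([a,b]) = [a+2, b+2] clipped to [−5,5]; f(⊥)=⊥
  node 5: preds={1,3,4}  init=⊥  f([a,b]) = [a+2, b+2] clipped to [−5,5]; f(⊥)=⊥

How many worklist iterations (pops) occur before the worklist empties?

13

Trace (13 dequeues):
  [1] u=0 | in [-3,-2] | out [-2,2] | prev [0,2] | push {}
  [2] u=1 | in [-2,4] | out [-2,4] | prev ⊥ | push {}
  [3] u=2 | in [-3,4] | out [-3,4] | prev ⊥ | push {0}
  [4] u=3 | in ⊥ | out [-2,4] | ==
  [5] u=4 | in [-2,4] | out [-3,5] | prev [-3,-2] | push {2}
  [6] u=5 | in [-3,5] | out [-1,5] | prev ⊥ | push {}
  [7] u=0 | in [-3,5] | out [-2,5] | prev [-2,2] | push {1,4}
  [8] u=2 | in [-3,5] | out [-3,5] | prev [-3,4] | push {0}
  [9] u=1 | in [-2,5] | out [-2,5] | prev [-2,4] | push {2,5}
  [10] u=4 | in [-2,5] | out [-3,5] | ==
  [11] u=0 | in [-3,5] | out [-2,5] | ==
  [12] u=2 | in [-3,5] | out [-3,5] | ==
  [13] u=5 | in [-3,5] | out [-1,5] | ==

Converged values:
  [0] [-2,5]
  [1] [-2,5]
  [2] [-3,5]
  [3] [-2,4]
  [4] [-3,5]
  [5] [-1,5]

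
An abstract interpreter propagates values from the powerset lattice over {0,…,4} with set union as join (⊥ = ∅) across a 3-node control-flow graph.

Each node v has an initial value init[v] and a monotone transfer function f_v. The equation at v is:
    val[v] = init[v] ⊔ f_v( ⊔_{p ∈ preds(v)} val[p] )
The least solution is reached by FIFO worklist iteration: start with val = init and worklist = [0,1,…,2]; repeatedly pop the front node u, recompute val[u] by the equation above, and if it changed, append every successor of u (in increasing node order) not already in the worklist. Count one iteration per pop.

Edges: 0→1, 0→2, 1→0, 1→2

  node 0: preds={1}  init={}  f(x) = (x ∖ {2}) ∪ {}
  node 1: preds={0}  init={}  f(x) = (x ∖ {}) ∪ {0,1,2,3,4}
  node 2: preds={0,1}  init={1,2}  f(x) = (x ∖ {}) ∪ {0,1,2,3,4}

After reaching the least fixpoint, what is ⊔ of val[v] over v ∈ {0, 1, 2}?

{0,1,2,3,4}

Trace (6 dequeues):
  [1] u=0 | in {} | out {} | ==
  [2] u=1 | in {} | out {0,1,2,3,4} | prev {} | push {0}
  [3] u=2 | in {0,1,2,3,4} | out {0,1,2,3,4} | prev {1,2} | push {}
  [4] u=0 | in {0,1,2,3,4} | out {0,1,3,4} | prev {} | push {1,2}
  [5] u=1 | in {0,1,3,4} | out {0,1,2,3,4} | ==
  [6] u=2 | in {0,1,2,3,4} | out {0,1,2,3,4} | ==

Converged values:
  [0] {0,1,3,4}
  [1] {0,1,2,3,4}
  [2] {0,1,2,3,4}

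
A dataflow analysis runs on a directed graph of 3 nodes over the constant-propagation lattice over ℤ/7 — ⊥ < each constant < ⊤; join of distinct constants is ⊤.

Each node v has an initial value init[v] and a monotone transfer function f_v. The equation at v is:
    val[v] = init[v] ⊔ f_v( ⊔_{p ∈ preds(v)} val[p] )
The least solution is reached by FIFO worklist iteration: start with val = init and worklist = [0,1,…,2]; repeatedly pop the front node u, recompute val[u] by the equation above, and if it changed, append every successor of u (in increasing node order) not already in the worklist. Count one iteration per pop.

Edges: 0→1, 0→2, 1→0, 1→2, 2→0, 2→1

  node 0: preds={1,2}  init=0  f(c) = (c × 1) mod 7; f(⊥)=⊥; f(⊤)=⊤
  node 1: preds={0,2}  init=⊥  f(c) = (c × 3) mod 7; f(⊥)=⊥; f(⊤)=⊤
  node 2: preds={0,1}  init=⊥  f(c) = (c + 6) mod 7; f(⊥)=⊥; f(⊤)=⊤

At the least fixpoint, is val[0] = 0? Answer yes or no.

no

Trace (8 dequeues):
  [1] u=0 | in ⊥ | out 0 | ==
  [2] u=1 | in 0 | out 0 | prev ⊥ | push {0}
  [3] u=2 | in 0 | out 6 | prev ⊥ | push {1}
  [4] u=0 | in ⊤ | out ⊤ | prev 0 | push {2}
  [5] u=1 | in ⊤ | out ⊤ | prev 0 | push {0}
  [6] u=2 | in ⊤ | out ⊤ | prev 6 | push {1}
  [7] u=0 | in ⊤ | out ⊤ | ==
  [8] u=1 | in ⊤ | out ⊤ | ==

Converged values:
  [0] ⊤
  [1] ⊤
  [2] ⊤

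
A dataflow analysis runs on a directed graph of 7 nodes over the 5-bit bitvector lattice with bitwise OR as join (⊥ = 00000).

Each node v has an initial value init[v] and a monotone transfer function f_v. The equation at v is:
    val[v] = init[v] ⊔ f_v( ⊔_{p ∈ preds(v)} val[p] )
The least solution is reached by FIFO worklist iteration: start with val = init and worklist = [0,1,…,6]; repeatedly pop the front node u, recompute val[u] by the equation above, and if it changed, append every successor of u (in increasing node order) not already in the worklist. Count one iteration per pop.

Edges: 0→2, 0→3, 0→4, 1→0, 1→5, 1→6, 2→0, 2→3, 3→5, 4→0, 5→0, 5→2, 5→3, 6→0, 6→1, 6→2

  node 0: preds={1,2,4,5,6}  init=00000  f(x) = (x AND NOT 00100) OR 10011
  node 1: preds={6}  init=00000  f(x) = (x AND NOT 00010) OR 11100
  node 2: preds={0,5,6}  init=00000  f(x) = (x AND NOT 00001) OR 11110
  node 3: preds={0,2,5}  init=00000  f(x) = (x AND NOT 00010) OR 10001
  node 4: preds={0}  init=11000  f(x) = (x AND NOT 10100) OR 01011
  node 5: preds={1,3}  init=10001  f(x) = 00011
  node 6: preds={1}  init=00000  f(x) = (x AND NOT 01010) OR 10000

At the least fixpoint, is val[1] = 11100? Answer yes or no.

Trace (11 dequeues):
  [1] u=0 | in 11001 | out 11011 | prev 00000 | push {}
  [2] u=1 | in 00000 | out 11100 | prev 00000 | push {0}
  [3] u=2 | in 11011 | out 11110 | prev 00000 | push {}
  [4] u=3 | in 11111 | out 11101 | prev 00000 | push {}
  [5] u=4 | in 11011 | out 11011 | prev 11000 | push {}
  [6] u=5 | in 11101 | out 10011 | prev 10001 | push {2,3}
  [7] u=6 | in 11100 | out 10100 | prev 00000 | push {1}
  [8] u=0 | in 11111 | out 11011 | ==
  [9] u=2 | in 11111 | out 11110 | ==
  [10] u=3 | in 11111 | out 11101 | ==
  [11] u=1 | in 10100 | out 11100 | ==

Converged values:
  [0] 11011
  [1] 11100
  [2] 11110
  [3] 11101
  [4] 11011
  [5] 10011
  [6] 10100

yes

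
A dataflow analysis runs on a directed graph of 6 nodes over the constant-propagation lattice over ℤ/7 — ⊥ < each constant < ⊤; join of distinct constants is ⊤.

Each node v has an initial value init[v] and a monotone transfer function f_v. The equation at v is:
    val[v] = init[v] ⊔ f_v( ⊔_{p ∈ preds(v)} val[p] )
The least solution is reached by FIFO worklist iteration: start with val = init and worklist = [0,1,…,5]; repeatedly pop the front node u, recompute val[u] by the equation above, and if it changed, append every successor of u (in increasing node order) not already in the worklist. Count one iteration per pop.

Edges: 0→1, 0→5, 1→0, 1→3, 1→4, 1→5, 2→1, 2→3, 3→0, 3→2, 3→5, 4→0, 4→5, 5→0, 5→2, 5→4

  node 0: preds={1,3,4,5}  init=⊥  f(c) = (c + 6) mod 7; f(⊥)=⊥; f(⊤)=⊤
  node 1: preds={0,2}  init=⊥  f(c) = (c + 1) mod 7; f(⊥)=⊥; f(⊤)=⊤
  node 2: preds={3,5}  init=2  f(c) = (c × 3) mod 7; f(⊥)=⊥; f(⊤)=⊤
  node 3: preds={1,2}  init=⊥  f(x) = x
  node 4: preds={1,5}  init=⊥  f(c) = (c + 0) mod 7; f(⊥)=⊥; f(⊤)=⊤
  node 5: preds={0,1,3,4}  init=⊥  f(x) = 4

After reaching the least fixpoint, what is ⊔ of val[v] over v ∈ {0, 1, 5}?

⊤

Worklist (14 pops):
  #1 pop 0: in=⊥ → ⊥ (no change)
  #2 pop 1: in=2 → 3 (was ⊥); enqueue [0]
  #3 pop 2: in=⊥ → 2 (no change)
  #4 pop 3: in=⊤ → ⊤ (was ⊥); enqueue [2]
  #5 pop 4: in=3 → 3 (was ⊥); enqueue []
  #6 pop 5: in=⊤ → 4 (was ⊥); enqueue [4]
  #7 pop 0: in=⊤ → ⊤ (was ⊥); enqueue [1,5]
  #8 pop 2: in=⊤ → ⊤ (was 2); enqueue [3]
  #9 pop 4: in=⊤ → ⊤ (was 3); enqueue [0]
  #10 pop 1: in=⊤ → ⊤ (was 3); enqueue [4]
  #11 pop 5: in=⊤ → 4 (no change)
  #12 pop 3: in=⊤ → ⊤ (no change)
  #13 pop 0: in=⊤ → ⊤ (no change)
  #14 pop 4: in=⊤ → ⊤ (no change)

Fixpoint:
  val[0] = ⊤
  val[1] = ⊤
  val[2] = ⊤
  val[3] = ⊤
  val[4] = ⊤
  val[5] = 4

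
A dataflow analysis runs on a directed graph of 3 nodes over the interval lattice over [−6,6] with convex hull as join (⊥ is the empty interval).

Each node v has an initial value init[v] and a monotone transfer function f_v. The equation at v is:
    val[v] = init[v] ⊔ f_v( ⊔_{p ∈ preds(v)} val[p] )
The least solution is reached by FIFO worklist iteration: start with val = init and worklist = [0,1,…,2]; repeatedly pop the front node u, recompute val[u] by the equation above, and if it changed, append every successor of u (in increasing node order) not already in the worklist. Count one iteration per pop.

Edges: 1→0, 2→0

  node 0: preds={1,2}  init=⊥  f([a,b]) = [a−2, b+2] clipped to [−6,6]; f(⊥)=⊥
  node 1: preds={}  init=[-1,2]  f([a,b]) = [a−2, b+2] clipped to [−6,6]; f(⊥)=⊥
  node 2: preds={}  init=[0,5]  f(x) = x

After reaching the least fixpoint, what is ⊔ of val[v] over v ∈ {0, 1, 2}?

Trace (3 dequeues):
  [1] u=0 | in [-1,5] | out [-3,6] | prev ⊥ | push {}
  [2] u=1 | in ⊥ | out [-1,2] | ==
  [3] u=2 | in ⊥ | out [0,5] | ==

Converged values:
  [0] [-3,6]
  [1] [-1,2]
  [2] [0,5]

[-3,6]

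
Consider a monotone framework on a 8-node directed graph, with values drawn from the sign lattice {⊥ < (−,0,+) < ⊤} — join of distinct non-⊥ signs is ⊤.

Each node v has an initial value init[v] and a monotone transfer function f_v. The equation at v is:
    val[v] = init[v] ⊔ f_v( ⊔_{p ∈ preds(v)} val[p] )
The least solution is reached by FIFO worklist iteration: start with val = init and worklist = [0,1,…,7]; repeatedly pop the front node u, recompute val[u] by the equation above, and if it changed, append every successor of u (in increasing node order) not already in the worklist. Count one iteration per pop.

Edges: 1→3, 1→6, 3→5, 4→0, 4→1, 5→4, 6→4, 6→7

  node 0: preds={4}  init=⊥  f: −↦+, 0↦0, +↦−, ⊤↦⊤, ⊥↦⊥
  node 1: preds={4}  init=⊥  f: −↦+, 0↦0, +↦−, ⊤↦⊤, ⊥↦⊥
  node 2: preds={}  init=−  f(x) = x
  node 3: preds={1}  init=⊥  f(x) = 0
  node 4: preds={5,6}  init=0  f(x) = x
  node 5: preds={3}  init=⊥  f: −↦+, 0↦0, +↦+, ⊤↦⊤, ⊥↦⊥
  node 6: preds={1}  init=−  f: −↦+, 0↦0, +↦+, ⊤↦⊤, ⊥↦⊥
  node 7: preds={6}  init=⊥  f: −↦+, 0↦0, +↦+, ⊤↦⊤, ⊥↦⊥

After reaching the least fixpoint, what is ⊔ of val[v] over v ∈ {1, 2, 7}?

Trace (13 dequeues):
  [1] u=0 | in 0 | out 0 | prev ⊥ | push {}
  [2] u=1 | in 0 | out 0 | prev ⊥ | push {}
  [3] u=2 | in ⊥ | out − | ==
  [4] u=3 | in 0 | out 0 | prev ⊥ | push {}
  [5] u=4 | in − | out ⊤ | prev 0 | push {0,1}
  [6] u=5 | in 0 | out 0 | prev ⊥ | push {4}
  [7] u=6 | in 0 | out ⊤ | prev − | push {}
  [8] u=7 | in ⊤ | out ⊤ | prev ⊥ | push {}
  [9] u=0 | in ⊤ | out ⊤ | prev 0 | push {}
  [10] u=1 | in ⊤ | out ⊤ | prev 0 | push {3,6}
  [11] u=4 | in ⊤ | out ⊤ | ==
  [12] u=3 | in ⊤ | out 0 | ==
  [13] u=6 | in ⊤ | out ⊤ | ==

Converged values:
  [0] ⊤
  [1] ⊤
  [2] −
  [3] 0
  [4] ⊤
  [5] 0
  [6] ⊤
  [7] ⊤

⊤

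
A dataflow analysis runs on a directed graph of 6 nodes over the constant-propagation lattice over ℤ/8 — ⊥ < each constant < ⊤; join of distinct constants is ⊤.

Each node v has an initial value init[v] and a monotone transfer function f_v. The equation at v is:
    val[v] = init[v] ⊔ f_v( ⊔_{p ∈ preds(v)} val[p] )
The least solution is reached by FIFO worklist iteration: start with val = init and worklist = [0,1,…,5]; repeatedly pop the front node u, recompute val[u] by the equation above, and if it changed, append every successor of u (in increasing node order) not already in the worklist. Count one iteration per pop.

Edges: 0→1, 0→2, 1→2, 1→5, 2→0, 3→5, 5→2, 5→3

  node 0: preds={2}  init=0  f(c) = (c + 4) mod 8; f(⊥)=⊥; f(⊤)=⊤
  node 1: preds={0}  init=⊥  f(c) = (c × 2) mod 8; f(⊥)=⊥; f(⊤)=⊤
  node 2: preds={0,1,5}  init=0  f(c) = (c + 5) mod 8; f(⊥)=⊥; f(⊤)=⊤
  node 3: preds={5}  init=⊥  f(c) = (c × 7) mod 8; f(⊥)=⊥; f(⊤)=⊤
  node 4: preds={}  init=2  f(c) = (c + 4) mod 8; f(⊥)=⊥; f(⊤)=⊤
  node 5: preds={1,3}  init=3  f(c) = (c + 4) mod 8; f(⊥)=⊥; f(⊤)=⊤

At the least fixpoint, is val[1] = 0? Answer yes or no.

Worklist (10 pops):
  #1 pop 0: in=0 → ⊤ (was 0); enqueue []
  #2 pop 1: in=⊤ → ⊤ (was ⊥); enqueue []
  #3 pop 2: in=⊤ → ⊤ (was 0); enqueue [0]
  #4 pop 3: in=3 → 5 (was ⊥); enqueue []
  #5 pop 4: in=⊥ → 2 (no change)
  #6 pop 5: in=⊤ → ⊤ (was 3); enqueue [2,3]
  #7 pop 0: in=⊤ → ⊤ (no change)
  #8 pop 2: in=⊤ → ⊤ (no change)
  #9 pop 3: in=⊤ → ⊤ (was 5); enqueue [5]
  #10 pop 5: in=⊤ → ⊤ (no change)

Fixpoint:
  val[0] = ⊤
  val[1] = ⊤
  val[2] = ⊤
  val[3] = ⊤
  val[4] = 2
  val[5] = ⊤

no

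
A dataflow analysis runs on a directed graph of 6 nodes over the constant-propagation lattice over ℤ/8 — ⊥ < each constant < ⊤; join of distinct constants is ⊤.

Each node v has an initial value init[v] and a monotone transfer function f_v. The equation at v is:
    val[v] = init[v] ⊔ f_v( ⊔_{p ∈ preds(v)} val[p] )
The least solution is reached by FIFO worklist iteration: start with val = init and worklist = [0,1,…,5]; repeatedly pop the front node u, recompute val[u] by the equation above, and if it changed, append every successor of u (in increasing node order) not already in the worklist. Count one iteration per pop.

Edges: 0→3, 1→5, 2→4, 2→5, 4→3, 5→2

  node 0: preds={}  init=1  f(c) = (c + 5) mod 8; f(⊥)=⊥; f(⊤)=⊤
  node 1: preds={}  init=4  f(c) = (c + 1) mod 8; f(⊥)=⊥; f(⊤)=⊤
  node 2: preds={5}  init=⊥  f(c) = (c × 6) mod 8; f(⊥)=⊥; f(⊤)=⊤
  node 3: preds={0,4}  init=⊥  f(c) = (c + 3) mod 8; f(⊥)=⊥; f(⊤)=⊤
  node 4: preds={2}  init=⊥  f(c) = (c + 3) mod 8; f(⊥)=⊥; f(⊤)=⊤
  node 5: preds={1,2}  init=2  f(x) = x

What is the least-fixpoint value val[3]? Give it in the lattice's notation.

⊤

Trace (11 dequeues):
  [1] u=0 | in ⊥ | out 1 | ==
  [2] u=1 | in ⊥ | out 4 | ==
  [3] u=2 | in 2 | out 4 | prev ⊥ | push {}
  [4] u=3 | in 1 | out 4 | prev ⊥ | push {}
  [5] u=4 | in 4 | out 7 | prev ⊥ | push {3}
  [6] u=5 | in 4 | out ⊤ | prev 2 | push {2}
  [7] u=3 | in ⊤ | out ⊤ | prev 4 | push {}
  [8] u=2 | in ⊤ | out ⊤ | prev 4 | push {4,5}
  [9] u=4 | in ⊤ | out ⊤ | prev 7 | push {3}
  [10] u=5 | in ⊤ | out ⊤ | ==
  [11] u=3 | in ⊤ | out ⊤ | ==

Converged values:
  [0] 1
  [1] 4
  [2] ⊤
  [3] ⊤
  [4] ⊤
  [5] ⊤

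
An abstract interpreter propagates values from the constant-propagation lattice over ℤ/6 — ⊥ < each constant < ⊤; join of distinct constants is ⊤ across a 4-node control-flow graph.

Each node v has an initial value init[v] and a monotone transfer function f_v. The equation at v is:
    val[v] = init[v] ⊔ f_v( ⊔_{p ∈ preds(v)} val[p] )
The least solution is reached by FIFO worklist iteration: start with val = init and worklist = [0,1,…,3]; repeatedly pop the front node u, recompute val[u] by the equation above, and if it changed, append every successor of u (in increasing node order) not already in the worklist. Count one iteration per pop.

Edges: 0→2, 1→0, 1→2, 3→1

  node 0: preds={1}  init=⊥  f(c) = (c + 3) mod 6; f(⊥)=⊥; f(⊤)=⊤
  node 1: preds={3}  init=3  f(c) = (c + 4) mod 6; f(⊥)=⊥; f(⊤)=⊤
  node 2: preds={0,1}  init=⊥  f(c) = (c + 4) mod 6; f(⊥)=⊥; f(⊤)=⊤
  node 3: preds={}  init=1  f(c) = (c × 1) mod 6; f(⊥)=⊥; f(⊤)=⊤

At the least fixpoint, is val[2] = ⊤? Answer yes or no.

yes

Trace (6 dequeues):
  [1] u=0 | in 3 | out 0 | prev ⊥ | push {}
  [2] u=1 | in 1 | out ⊤ | prev 3 | push {0}
  [3] u=2 | in ⊤ | out ⊤ | prev ⊥ | push {}
  [4] u=3 | in ⊥ | out 1 | ==
  [5] u=0 | in ⊤ | out ⊤ | prev 0 | push {2}
  [6] u=2 | in ⊤ | out ⊤ | ==

Converged values:
  [0] ⊤
  [1] ⊤
  [2] ⊤
  [3] 1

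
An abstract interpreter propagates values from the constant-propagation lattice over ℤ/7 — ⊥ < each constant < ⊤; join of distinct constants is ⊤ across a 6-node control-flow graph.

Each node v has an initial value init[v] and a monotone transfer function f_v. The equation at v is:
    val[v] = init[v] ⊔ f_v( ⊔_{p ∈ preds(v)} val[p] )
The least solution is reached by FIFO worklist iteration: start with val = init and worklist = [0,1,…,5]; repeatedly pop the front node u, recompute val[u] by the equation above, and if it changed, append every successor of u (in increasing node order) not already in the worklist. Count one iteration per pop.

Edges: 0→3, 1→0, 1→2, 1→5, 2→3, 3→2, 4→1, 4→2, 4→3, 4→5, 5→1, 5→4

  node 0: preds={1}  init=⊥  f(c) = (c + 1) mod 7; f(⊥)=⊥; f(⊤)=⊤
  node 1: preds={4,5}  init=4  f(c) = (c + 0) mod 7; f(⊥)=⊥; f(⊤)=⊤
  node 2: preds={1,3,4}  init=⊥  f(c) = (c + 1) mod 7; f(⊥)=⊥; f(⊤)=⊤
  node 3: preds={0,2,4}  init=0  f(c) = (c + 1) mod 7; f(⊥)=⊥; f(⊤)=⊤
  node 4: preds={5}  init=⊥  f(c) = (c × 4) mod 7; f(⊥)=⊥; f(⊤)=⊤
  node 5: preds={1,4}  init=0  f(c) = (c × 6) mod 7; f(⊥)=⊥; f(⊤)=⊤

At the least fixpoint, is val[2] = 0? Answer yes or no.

no

Iteration log — 15 steps:
  step 1. node 0  ⊔preds=4  new=5  old=⊥  +wl: 
  step 2. node 1  ⊔preds=0  new=⊤  old=4  +wl: 0
  step 3. node 2  ⊔preds=⊤  new=⊤  old=⊥  +wl: 
  step 4. node 3  ⊔preds=⊤  new=⊤  old=0  +wl: 2
  step 5. node 4  ⊔preds=0  new=0  old=⊥  +wl: 1,3
  step 6. node 5  ⊔preds=⊤  new=⊤  old=0  +wl: 4
  step 7. node 0  ⊔preds=⊤  new=⊤  old=5  +wl: 
  step 8. node 2  ⊔preds=⊤  new=⊤  stable
  step 9. node 1  ⊔preds=⊤  new=⊤  stable
  step 10. node 3  ⊔preds=⊤  new=⊤  stable
  step 11. node 4  ⊔preds=⊤  new=⊤  old=0  +wl: 1,2,3,5
  step 12. node 1  ⊔preds=⊤  new=⊤  stable
  step 13. node 2  ⊔preds=⊤  new=⊤  stable
  step 14. node 3  ⊔preds=⊤  new=⊤  stable
  step 15. node 5  ⊔preds=⊤  new=⊤  stable

Least fixpoint reached:
  node 0: ⊤
  node 1: ⊤
  node 2: ⊤
  node 3: ⊤
  node 4: ⊤
  node 5: ⊤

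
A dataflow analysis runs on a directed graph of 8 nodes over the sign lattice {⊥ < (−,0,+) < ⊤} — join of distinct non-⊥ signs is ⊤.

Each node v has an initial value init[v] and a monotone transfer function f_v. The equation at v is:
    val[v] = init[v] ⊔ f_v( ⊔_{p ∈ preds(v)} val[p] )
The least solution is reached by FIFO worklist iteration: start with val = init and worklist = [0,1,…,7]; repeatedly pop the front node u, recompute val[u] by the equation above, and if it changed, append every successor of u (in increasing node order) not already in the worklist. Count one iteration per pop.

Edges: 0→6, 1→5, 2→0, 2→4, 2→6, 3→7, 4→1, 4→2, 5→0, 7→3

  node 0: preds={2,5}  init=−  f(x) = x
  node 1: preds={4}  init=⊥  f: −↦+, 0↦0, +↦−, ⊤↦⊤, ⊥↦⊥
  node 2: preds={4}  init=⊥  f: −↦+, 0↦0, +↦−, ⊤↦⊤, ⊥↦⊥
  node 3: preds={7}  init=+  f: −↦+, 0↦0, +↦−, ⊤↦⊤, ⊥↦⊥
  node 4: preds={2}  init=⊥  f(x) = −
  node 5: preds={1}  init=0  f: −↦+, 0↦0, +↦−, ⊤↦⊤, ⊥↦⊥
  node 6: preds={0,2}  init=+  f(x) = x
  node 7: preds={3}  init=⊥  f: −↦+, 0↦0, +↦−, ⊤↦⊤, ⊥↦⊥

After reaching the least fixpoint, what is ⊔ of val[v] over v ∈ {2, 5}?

Trace (15 dequeues):
  [1] u=0 | in 0 | out ⊤ | prev − | push {}
  [2] u=1 | in ⊥ | out ⊥ | ==
  [3] u=2 | in ⊥ | out ⊥ | ==
  [4] u=3 | in ⊥ | out + | ==
  [5] u=4 | in ⊥ | out − | prev ⊥ | push {1,2}
  [6] u=5 | in ⊥ | out 0 | ==
  [7] u=6 | in ⊤ | out ⊤ | prev + | push {}
  [8] u=7 | in + | out − | prev ⊥ | push {3}
  [9] u=1 | in − | out + | prev ⊥ | push {5}
  [10] u=2 | in − | out + | prev ⊥ | push {0,4,6}
  [11] u=3 | in − | out + | ==
  [12] u=5 | in + | out ⊤ | prev 0 | push {}
  [13] u=0 | in ⊤ | out ⊤ | ==
  [14] u=4 | in + | out − | ==
  [15] u=6 | in ⊤ | out ⊤ | ==

Converged values:
  [0] ⊤
  [1] +
  [2] +
  [3] +
  [4] −
  [5] ⊤
  [6] ⊤
  [7] −

⊤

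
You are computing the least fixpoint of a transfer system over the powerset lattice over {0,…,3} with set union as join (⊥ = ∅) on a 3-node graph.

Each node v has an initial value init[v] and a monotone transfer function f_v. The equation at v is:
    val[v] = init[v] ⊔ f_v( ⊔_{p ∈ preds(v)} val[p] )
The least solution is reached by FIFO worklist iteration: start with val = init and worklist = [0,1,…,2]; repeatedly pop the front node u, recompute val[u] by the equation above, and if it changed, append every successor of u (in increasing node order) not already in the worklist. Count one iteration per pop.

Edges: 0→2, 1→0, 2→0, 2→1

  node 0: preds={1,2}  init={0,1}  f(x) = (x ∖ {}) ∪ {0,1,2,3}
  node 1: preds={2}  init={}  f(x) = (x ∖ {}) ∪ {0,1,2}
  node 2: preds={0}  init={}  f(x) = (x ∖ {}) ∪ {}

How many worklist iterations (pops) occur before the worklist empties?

Worklist (6 pops):
  #1 pop 0: in={} → {0,1,2,3} (was {0,1}); enqueue []
  #2 pop 1: in={} → {0,1,2} (was {}); enqueue [0]
  #3 pop 2: in={0,1,2,3} → {0,1,2,3} (was {}); enqueue [1]
  #4 pop 0: in={0,1,2,3} → {0,1,2,3} (no change)
  #5 pop 1: in={0,1,2,3} → {0,1,2,3} (was {0,1,2}); enqueue [0]
  #6 pop 0: in={0,1,2,3} → {0,1,2,3} (no change)

Fixpoint:
  val[0] = {0,1,2,3}
  val[1] = {0,1,2,3}
  val[2] = {0,1,2,3}

6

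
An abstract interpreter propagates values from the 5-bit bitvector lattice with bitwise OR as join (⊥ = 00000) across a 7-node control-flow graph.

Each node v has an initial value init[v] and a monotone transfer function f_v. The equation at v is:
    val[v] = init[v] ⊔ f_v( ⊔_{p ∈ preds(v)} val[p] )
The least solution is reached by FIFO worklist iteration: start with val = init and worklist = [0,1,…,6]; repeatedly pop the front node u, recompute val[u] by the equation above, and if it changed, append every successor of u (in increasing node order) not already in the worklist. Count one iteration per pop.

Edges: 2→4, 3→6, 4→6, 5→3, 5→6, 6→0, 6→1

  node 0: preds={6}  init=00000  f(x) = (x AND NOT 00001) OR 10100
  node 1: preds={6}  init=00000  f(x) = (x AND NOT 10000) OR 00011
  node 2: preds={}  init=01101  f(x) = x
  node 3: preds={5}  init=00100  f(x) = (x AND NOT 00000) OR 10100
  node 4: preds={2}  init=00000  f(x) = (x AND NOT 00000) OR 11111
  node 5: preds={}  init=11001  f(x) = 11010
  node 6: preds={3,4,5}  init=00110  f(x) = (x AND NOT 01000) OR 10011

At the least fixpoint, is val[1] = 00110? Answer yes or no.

no

Iteration log — 11 steps:
  step 1. node 0  ⊔preds=00110  new=10110  old=00000  +wl: 
  step 2. node 1  ⊔preds=00110  new=00111  old=00000  +wl: 
  step 3. node 2  ⊔preds=00000  new=01101  stable
  step 4. node 3  ⊔preds=11001  new=11101  old=00100  +wl: 
  step 5. node 4  ⊔preds=01101  new=11111  old=00000  +wl: 
  step 6. node 5  ⊔preds=00000  new=11011  old=11001  +wl: 3
  step 7. node 6  ⊔preds=11111  new=10111  old=00110  +wl: 0,1
  step 8. node 3  ⊔preds=11011  new=11111  old=11101  +wl: 6
  step 9. node 0  ⊔preds=10111  new=10110  stable
  step 10. node 1  ⊔preds=10111  new=00111  stable
  step 11. node 6  ⊔preds=11111  new=10111  stable

Least fixpoint reached:
  node 0: 10110
  node 1: 00111
  node 2: 01101
  node 3: 11111
  node 4: 11111
  node 5: 11011
  node 6: 10111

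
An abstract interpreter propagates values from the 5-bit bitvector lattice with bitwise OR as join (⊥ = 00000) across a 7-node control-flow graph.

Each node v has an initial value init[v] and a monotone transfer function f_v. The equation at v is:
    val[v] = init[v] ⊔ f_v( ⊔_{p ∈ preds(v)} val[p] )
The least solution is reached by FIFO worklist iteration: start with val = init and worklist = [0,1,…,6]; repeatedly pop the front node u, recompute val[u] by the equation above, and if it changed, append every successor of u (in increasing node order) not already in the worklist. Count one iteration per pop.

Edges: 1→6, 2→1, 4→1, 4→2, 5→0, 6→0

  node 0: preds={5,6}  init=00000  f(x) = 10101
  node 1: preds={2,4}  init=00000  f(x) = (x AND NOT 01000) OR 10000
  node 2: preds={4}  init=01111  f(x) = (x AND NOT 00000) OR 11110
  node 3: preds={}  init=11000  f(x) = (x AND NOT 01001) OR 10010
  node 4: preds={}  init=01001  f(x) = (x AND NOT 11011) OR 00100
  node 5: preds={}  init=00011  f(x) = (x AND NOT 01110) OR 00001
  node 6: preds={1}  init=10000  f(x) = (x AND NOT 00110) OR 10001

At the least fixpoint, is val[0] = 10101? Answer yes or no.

Trace (10 dequeues):
  [1] u=0 | in 10011 | out 10101 | prev 00000 | push {}
  [2] u=1 | in 01111 | out 10111 | prev 00000 | push {}
  [3] u=2 | in 01001 | out 11111 | prev 01111 | push {1}
  [4] u=3 | in 00000 | out 11010 | prev 11000 | push {}
  [5] u=4 | in 00000 | out 01101 | prev 01001 | push {2}
  [6] u=5 | in 00000 | out 00011 | ==
  [7] u=6 | in 10111 | out 10001 | prev 10000 | push {0}
  [8] u=1 | in 11111 | out 10111 | ==
  [9] u=2 | in 01101 | out 11111 | ==
  [10] u=0 | in 10011 | out 10101 | ==

Converged values:
  [0] 10101
  [1] 10111
  [2] 11111
  [3] 11010
  [4] 01101
  [5] 00011
  [6] 10001

yes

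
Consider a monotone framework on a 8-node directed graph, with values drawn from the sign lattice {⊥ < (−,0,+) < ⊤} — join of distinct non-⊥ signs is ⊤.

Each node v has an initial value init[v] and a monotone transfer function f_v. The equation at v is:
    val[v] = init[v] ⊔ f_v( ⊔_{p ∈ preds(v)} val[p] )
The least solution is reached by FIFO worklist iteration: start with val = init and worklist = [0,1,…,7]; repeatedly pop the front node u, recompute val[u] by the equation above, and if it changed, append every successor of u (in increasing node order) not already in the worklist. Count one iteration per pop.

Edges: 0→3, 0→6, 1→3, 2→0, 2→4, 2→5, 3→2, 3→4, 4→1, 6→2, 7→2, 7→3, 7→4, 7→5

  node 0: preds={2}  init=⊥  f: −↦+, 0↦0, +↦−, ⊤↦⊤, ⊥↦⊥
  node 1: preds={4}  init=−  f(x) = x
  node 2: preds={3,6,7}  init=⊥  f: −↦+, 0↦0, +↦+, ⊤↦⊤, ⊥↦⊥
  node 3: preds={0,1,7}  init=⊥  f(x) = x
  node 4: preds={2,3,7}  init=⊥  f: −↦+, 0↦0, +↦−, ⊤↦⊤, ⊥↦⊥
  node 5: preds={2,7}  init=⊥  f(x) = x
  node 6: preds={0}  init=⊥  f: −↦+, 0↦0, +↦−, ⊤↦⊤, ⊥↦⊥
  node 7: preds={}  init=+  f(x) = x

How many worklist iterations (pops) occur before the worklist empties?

Iteration log — 20 steps:
  step 1. node 0  ⊔preds=⊥  new=⊥  stable
  step 2. node 1  ⊔preds=⊥  new=−  stable
  step 3. node 2  ⊔preds=+  new=+  old=⊥  +wl: 0
  step 4. node 3  ⊔preds=⊤  new=⊤  old=⊥  +wl: 2
  step 5. node 4  ⊔preds=⊤  new=⊤  old=⊥  +wl: 1
  step 6. node 5  ⊔preds=+  new=+  old=⊥  +wl: 
  step 7. node 6  ⊔preds=⊥  new=⊥  stable
  step 8. node 7  ⊔preds=⊥  new=+  stable
  step 9. node 0  ⊔preds=+  new=−  old=⊥  +wl: 3,6
  step 10. node 2  ⊔preds=⊤  new=⊤  old=+  +wl: 0,4,5
  step 11. node 1  ⊔preds=⊤  new=⊤  old=−  +wl: 
  step 12. node 3  ⊔preds=⊤  new=⊤  stable
  step 13. node 6  ⊔preds=−  new=+  old=⊥  +wl: 2
  step 14. node 0  ⊔preds=⊤  new=⊤  old=−  +wl: 3,6
  step 15. node 4  ⊔preds=⊤  new=⊤  stable
  step 16. node 5  ⊔preds=⊤  new=⊤  old=+  +wl: 
  step 17. node 2  ⊔preds=⊤  new=⊤  stable
  step 18. node 3  ⊔preds=⊤  new=⊤  stable
  step 19. node 6  ⊔preds=⊤  new=⊤  old=+  +wl: 2
  step 20. node 2  ⊔preds=⊤  new=⊤  stable

Least fixpoint reached:
  node 0: ⊤
  node 1: ⊤
  node 2: ⊤
  node 3: ⊤
  node 4: ⊤
  node 5: ⊤
  node 6: ⊤
  node 7: +

20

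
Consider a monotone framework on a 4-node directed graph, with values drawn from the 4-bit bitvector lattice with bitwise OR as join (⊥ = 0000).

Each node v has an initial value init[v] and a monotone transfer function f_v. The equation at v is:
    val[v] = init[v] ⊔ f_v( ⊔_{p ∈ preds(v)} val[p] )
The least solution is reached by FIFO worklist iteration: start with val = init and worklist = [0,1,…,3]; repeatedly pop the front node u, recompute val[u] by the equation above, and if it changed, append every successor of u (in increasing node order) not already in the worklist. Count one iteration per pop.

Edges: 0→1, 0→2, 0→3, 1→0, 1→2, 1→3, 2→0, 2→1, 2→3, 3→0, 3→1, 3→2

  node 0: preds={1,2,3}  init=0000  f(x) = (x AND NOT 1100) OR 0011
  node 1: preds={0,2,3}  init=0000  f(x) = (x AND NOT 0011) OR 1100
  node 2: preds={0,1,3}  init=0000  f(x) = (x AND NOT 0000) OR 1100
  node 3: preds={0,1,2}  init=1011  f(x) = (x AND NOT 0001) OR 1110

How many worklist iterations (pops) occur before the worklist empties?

Iteration log — 7 steps:
  step 1. node 0  ⊔preds=1011  new=0011  old=0000  +wl: 
  step 2. node 1  ⊔preds=1011  new=1100  old=0000  +wl: 0
  step 3. node 2  ⊔preds=1111  new=1111  old=0000  +wl: 1
  step 4. node 3  ⊔preds=1111  new=1111  old=1011  +wl: 2
  step 5. node 0  ⊔preds=1111  new=0011  stable
  step 6. node 1  ⊔preds=1111  new=1100  stable
  step 7. node 2  ⊔preds=1111  new=1111  stable

Least fixpoint reached:
  node 0: 0011
  node 1: 1100
  node 2: 1111
  node 3: 1111

7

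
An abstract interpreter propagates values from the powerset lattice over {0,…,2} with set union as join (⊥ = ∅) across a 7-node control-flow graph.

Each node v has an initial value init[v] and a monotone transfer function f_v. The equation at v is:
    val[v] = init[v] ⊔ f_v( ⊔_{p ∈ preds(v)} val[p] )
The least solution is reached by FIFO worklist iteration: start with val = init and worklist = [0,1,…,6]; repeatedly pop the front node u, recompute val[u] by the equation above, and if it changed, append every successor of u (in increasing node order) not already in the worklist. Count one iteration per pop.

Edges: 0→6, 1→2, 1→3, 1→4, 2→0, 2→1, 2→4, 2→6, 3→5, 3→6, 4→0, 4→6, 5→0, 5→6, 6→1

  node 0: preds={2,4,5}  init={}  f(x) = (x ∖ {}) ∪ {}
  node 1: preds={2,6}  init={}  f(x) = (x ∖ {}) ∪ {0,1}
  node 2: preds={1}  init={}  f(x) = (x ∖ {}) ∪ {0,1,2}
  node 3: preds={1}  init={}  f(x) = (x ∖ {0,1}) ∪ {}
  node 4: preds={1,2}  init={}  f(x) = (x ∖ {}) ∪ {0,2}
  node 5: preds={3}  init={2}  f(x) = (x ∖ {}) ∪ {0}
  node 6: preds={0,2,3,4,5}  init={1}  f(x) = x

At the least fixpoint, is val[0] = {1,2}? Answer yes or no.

no

Trace (15 dequeues):
  [1] u=0 | in {2} | out {2} | prev {} | push {}
  [2] u=1 | in {1} | out {0,1} | prev {} | push {}
  [3] u=2 | in {0,1} | out {0,1,2} | prev {} | push {0,1}
  [4] u=3 | in {0,1} | out {} | ==
  [5] u=4 | in {0,1,2} | out {0,1,2} | prev {} | push {}
  [6] u=5 | in {} | out {0,2} | prev {2} | push {}
  [7] u=6 | in {0,1,2} | out {0,1,2} | prev {1} | push {}
  [8] u=0 | in {0,1,2} | out {0,1,2} | prev {2} | push {6}
  [9] u=1 | in {0,1,2} | out {0,1,2} | prev {0,1} | push {2,3,4}
  [10] u=6 | in {0,1,2} | out {0,1,2} | ==
  [11] u=2 | in {0,1,2} | out {0,1,2} | ==
  [12] u=3 | in {0,1,2} | out {2} | prev {} | push {5,6}
  [13] u=4 | in {0,1,2} | out {0,1,2} | ==
  [14] u=5 | in {2} | out {0,2} | ==
  [15] u=6 | in {0,1,2} | out {0,1,2} | ==

Converged values:
  [0] {0,1,2}
  [1] {0,1,2}
  [2] {0,1,2}
  [3] {2}
  [4] {0,1,2}
  [5] {0,2}
  [6] {0,1,2}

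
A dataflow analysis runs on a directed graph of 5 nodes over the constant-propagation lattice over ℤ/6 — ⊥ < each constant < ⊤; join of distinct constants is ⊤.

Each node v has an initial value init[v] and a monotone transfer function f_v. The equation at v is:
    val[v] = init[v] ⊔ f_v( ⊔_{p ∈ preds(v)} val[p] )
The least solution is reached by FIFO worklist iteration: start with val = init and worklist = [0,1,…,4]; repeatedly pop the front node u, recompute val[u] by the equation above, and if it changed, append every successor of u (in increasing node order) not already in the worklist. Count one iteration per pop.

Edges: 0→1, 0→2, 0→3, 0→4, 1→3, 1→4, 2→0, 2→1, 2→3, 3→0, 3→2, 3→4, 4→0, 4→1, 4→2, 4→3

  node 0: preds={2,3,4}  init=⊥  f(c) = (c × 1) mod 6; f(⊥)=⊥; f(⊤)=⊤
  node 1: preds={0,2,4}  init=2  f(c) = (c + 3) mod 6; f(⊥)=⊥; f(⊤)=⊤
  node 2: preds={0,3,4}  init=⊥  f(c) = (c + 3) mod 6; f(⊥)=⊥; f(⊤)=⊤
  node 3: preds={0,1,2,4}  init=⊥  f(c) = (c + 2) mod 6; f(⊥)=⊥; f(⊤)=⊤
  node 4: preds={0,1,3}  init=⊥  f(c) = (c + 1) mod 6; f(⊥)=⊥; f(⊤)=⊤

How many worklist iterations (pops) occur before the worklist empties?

12

Trace (12 dequeues):
  [1] u=0 | in ⊥ | out ⊥ | ==
  [2] u=1 | in ⊥ | out 2 | ==
  [3] u=2 | in ⊥ | out ⊥ | ==
  [4] u=3 | in 2 | out 4 | prev ⊥ | push {0,2}
  [5] u=4 | in ⊤ | out ⊤ | prev ⊥ | push {1,3}
  [6] u=0 | in ⊤ | out ⊤ | prev ⊥ | push {4}
  [7] u=2 | in ⊤ | out ⊤ | prev ⊥ | push {0}
  [8] u=1 | in ⊤ | out ⊤ | prev 2 | push {}
  [9] u=3 | in ⊤ | out ⊤ | prev 4 | push {2}
  [10] u=4 | in ⊤ | out ⊤ | ==
  [11] u=0 | in ⊤ | out ⊤ | ==
  [12] u=2 | in ⊤ | out ⊤ | ==

Converged values:
  [0] ⊤
  [1] ⊤
  [2] ⊤
  [3] ⊤
  [4] ⊤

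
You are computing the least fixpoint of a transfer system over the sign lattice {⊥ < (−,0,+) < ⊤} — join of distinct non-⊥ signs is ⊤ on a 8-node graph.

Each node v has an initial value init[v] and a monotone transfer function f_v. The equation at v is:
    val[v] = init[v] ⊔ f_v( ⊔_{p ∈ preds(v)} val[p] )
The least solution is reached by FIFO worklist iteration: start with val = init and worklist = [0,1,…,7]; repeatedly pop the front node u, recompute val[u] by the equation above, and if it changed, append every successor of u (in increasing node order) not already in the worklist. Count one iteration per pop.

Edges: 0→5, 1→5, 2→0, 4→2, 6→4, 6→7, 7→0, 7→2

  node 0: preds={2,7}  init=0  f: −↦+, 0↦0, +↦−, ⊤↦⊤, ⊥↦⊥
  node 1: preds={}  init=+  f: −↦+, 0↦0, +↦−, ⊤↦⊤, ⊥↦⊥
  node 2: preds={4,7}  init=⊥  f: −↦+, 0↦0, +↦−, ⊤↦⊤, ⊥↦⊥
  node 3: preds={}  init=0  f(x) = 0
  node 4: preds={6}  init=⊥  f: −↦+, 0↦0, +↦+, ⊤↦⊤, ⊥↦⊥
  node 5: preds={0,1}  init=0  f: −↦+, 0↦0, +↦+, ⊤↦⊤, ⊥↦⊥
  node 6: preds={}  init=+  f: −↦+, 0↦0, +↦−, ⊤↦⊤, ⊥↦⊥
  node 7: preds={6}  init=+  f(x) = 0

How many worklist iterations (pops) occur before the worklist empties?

11

Iteration log — 11 steps:
  step 1. node 0  ⊔preds=+  new=⊤  old=0  +wl: 
  step 2. node 1  ⊔preds=⊥  new=+  stable
  step 3. node 2  ⊔preds=+  new=−  old=⊥  +wl: 0
  step 4. node 3  ⊔preds=⊥  new=0  stable
  step 5. node 4  ⊔preds=+  new=+  old=⊥  +wl: 2
  step 6. node 5  ⊔preds=⊤  new=⊤  old=0  +wl: 
  step 7. node 6  ⊔preds=⊥  new=+  stable
  step 8. node 7  ⊔preds=+  new=⊤  old=+  +wl: 
  step 9. node 0  ⊔preds=⊤  new=⊤  stable
  step 10. node 2  ⊔preds=⊤  new=⊤  old=−  +wl: 0
  step 11. node 0  ⊔preds=⊤  new=⊤  stable

Least fixpoint reached:
  node 0: ⊤
  node 1: +
  node 2: ⊤
  node 3: 0
  node 4: +
  node 5: ⊤
  node 6: +
  node 7: ⊤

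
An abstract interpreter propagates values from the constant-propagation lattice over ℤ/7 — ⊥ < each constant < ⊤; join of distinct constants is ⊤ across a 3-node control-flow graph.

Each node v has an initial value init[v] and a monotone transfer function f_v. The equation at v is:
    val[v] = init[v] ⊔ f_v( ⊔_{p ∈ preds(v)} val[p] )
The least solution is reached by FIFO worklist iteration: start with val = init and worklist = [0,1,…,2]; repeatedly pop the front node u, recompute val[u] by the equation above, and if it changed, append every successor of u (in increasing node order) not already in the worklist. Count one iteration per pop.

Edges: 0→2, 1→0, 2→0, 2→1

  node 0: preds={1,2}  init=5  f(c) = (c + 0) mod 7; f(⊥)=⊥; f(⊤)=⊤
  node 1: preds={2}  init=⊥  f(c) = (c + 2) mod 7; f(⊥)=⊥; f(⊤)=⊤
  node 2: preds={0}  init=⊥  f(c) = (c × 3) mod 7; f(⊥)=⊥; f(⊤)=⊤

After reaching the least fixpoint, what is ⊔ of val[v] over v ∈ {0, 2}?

⊤

Worklist (9 pops):
  #1 pop 0: in=⊥ → 5 (no change)
  #2 pop 1: in=⊥ → ⊥ (no change)
  #3 pop 2: in=5 → 1 (was ⊥); enqueue [0,1]
  #4 pop 0: in=1 → ⊤ (was 5); enqueue [2]
  #5 pop 1: in=1 → 3 (was ⊥); enqueue [0]
  #6 pop 2: in=⊤ → ⊤ (was 1); enqueue [1]
  #7 pop 0: in=⊤ → ⊤ (no change)
  #8 pop 1: in=⊤ → ⊤ (was 3); enqueue [0]
  #9 pop 0: in=⊤ → ⊤ (no change)

Fixpoint:
  val[0] = ⊤
  val[1] = ⊤
  val[2] = ⊤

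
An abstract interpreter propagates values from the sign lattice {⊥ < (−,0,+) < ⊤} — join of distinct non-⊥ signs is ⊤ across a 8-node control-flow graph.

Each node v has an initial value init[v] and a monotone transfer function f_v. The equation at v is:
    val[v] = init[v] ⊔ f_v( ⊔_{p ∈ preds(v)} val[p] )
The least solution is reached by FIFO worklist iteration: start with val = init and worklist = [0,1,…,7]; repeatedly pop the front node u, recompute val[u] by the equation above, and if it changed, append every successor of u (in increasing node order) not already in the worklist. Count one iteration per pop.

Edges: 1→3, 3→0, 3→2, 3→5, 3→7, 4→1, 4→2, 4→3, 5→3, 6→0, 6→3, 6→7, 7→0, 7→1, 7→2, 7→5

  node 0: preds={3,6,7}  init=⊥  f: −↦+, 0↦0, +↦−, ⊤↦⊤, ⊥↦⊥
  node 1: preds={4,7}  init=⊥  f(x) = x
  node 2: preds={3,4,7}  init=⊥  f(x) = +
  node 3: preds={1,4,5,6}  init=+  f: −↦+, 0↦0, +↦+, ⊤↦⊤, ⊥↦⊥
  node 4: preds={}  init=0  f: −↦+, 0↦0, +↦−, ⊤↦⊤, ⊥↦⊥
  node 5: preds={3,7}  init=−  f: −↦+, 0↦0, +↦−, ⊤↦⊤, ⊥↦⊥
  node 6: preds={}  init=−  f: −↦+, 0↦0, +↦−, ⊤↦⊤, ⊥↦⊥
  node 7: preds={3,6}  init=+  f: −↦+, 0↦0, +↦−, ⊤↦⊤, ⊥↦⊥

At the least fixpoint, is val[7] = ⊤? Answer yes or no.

Iteration log — 13 steps:
  step 1. node 0  ⊔preds=⊤  new=⊤  old=⊥  +wl: 
  step 2. node 1  ⊔preds=⊤  new=⊤  old=⊥  +wl: 
  step 3. node 2  ⊔preds=⊤  new=+  old=⊥  +wl: 
  step 4. node 3  ⊔preds=⊤  new=⊤  old=+  +wl: 0,2
  step 5. node 4  ⊔preds=⊥  new=0  stable
  step 6. node 5  ⊔preds=⊤  new=⊤  old=−  +wl: 3
  step 7. node 6  ⊔preds=⊥  new=−  stable
  step 8. node 7  ⊔preds=⊤  new=⊤  old=+  +wl: 1,5
  step 9. node 0  ⊔preds=⊤  new=⊤  stable
  step 10. node 2  ⊔preds=⊤  new=+  stable
  step 11. node 3  ⊔preds=⊤  new=⊤  stable
  step 12. node 1  ⊔preds=⊤  new=⊤  stable
  step 13. node 5  ⊔preds=⊤  new=⊤  stable

Least fixpoint reached:
  node 0: ⊤
  node 1: ⊤
  node 2: +
  node 3: ⊤
  node 4: 0
  node 5: ⊤
  node 6: −
  node 7: ⊤

yes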